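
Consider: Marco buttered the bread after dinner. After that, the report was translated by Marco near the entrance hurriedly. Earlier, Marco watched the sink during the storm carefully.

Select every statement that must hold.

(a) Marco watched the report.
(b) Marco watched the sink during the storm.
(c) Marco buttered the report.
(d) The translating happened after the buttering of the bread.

(b), (d)

(a) Not entailed — Marco watched the sink, not the report; the report belongs to the translating event.
(b) Entailed — the original entails any weakening of itself; this just drops 'carefully'.
(c) Not entailed — Marco buttered the bread, not the report; the report belongs to the translating event.
(d) Entailed — the narrative places the buttering before the translating.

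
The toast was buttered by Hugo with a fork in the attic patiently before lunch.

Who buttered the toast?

'Hugo' marks the agent of the buttering event.

Hugo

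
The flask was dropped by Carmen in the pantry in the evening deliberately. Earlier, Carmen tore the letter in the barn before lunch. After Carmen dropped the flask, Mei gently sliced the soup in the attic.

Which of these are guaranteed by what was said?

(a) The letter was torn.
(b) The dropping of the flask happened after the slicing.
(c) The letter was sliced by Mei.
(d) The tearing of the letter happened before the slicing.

(a), (d)

(a) Entailed — every conjunct here is already in the original tearing event.
(b) Not entailed — the narrative places the dropping before the slicing, not after.
(c) Not entailed — Mei sliced the soup, not the letter; the letter belongs to the tearing event.
(d) Entailed — the narrative places the tearing before the slicing.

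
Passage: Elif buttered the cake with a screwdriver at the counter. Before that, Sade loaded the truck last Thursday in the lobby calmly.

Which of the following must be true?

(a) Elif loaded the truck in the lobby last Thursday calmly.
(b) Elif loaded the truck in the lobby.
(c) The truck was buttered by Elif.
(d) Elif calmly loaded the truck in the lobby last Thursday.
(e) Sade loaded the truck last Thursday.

(a) Not entailed — the passage has Sade loading the truck, not Elif.
(b) Not entailed — the passage has Sade loading the truck, not Elif.
(c) Not entailed — Elif buttered the cake, not the truck; the truck belongs to the loading event.
(d) Not entailed — the passage has Sade loading the truck, not Elif.
(e) Entailed — the original entails any weakening of itself; this just drops 'in the lobby', 'calmly'.

(e)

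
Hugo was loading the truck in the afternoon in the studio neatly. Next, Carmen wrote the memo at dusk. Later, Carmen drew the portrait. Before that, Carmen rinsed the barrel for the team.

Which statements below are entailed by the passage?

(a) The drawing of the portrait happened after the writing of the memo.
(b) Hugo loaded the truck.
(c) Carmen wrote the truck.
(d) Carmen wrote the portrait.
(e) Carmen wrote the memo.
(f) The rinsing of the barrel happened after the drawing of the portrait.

(a), (e)

(a) Entailed — the narrative places the writing before the drawing.
(b) Not entailed — 'was loading' is progressive on an accomplishment; it does not entail the completed 'loaded'.
(c) Not entailed — Carmen wrote the memo, not the truck; the truck belongs to the loading event.
(d) Not entailed — Carmen wrote the memo, not the portrait; the portrait belongs to the drawing event.
(e) Entailed — the original entails any weakening of itself; this just drops 'at dusk'.
(f) Not entailed — the narrative places the rinsing before the drawing, not after.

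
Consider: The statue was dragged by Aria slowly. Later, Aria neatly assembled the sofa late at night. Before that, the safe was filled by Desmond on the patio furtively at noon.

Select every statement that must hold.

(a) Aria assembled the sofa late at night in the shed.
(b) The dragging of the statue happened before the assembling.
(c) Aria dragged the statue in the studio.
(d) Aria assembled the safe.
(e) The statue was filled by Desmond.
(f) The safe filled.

(a) Not entailed — 'in the shed' adds information not in the original event.
(b) Entailed — the narrative places the dragging before the assembling.
(c) Not entailed — 'in the studio' adds information not in the original event.
(d) Not entailed — Aria assembled the sofa, not the safe; the safe belongs to the filling event.
(e) Not entailed — Desmond filled the safe, not the statue; the statue belongs to the dragging event.
(f) Entailed — 'Desmond filled the safe' is causative; it entails the inchoative 'the safe filled'.

(b), (f)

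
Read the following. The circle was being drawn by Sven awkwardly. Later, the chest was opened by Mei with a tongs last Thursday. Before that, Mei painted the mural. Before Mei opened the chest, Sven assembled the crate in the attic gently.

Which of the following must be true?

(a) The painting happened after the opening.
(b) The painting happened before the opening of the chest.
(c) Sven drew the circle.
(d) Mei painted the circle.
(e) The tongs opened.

(a) Not entailed — the narrative places the painting before the opening, not after.
(b) Entailed — the narrative places the painting before the opening.
(c) Not entailed — 'was drawing' is progressive on an accomplishment; it does not entail the completed 'drew'.
(d) Not entailed — Mei painted the mural, not the circle; the circle belongs to the drawing event.
(e) Not entailed — the chest is what opened, not the tongs.

(b)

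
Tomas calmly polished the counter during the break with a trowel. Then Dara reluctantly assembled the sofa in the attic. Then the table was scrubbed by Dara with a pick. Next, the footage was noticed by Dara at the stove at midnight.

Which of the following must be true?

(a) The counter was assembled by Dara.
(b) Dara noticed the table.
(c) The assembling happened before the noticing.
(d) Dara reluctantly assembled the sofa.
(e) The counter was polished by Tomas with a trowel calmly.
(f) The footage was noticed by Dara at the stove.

(a) Not entailed — Dara assembled the sofa, not the counter; the counter belongs to the polishing event.
(b) Not entailed — Dara noticed the footage, not the table; the table belongs to the scrubbing event.
(c) Entailed — the narrative places the assembling before the noticing.
(d) Entailed — the original entails any weakening of itself; this just drops 'in the attic'.
(e) Entailed — this follows by dropping conjuncts from the polishing event's description.
(f) Entailed — dropping 'at midnight' leaves a sub-description the original still satisfies.

(c), (d), (e), (f)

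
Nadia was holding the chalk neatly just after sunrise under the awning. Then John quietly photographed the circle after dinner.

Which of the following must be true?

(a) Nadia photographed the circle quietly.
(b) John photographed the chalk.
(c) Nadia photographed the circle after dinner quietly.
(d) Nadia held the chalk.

(a) Not entailed — the passage has John photographing the circle, not Nadia.
(b) Not entailed — John photographed the circle, not the chalk; the chalk belongs to the holding event.
(c) Not entailed — the passage has John photographing the circle, not Nadia.
(d) Entailed — 'hold' is an activity; 'was holding' entails that some holding happened, so 'held' holds.

(d)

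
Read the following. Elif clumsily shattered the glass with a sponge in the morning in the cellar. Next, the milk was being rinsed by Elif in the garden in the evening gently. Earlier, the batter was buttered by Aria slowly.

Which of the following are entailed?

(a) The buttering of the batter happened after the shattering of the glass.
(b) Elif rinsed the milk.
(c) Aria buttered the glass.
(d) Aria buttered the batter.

(b), (d)

(a) Not entailed — the narrative doesn't order the shattering relative to the buttering.
(b) Entailed — 'rinse' is an activity; 'was rinsing' entails that some rinsing happened, so 'rinsed' holds.
(c) Not entailed — Aria buttered the batter, not the glass; the glass belongs to the shattering event.
(d) Entailed — this follows by dropping conjuncts from the buttering event's description.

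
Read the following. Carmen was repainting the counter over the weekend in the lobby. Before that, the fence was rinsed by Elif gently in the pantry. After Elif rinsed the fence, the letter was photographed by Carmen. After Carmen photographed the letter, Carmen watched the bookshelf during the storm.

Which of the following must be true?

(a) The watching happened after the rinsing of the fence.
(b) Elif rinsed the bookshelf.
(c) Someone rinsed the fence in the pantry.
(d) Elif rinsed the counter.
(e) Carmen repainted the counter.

(a), (c)

(a) Entailed — the narrative places the rinsing before the watching.
(b) Not entailed — Elif rinsed the fence, not the bookshelf; the bookshelf belongs to the watching event.
(c) Entailed — the original entails any weakening of itself; this just drops 'gently' and generalizes the agent.
(d) Not entailed — Elif rinsed the fence, not the counter; the counter belongs to the repainting event.
(e) Not entailed — 'was repainting' is progressive on an accomplishment; it does not entail the completed 'repainted'.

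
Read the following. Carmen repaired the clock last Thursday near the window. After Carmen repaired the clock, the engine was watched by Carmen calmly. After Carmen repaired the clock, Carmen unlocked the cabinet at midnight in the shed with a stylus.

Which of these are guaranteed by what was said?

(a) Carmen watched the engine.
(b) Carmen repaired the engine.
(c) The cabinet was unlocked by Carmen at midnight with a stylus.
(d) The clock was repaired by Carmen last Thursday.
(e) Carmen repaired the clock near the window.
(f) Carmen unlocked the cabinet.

(a), (c), (d), (e), (f)

(a) Entailed — dropping 'calmly' leaves a sub-description the original still satisfies.
(b) Not entailed — Carmen repaired the clock, not the engine; the engine belongs to the watching event.
(c) Entailed — this follows by dropping conjuncts from the unlocking event's description.
(d) Entailed — dropping 'near the window' leaves a sub-description the original still satisfies.
(e) Entailed — this follows by dropping conjuncts from the repairing event's description.
(f) Entailed — the original entails any weakening of itself; this just drops 'in the shed', 'at midnight', 'with a stylus'.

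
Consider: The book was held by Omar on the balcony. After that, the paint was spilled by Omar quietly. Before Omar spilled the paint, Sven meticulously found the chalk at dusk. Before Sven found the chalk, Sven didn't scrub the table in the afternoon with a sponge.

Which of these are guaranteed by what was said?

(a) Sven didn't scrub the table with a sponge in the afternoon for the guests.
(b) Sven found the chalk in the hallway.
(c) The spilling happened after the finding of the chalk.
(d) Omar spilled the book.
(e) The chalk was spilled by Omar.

(a) Entailed — under negation, adding a further restriction is entailed: if no such scrubbing event occurred, none occurred for the guests either.
(b) Not entailed — 'in the hallway' adds information not in the original event.
(c) Entailed — the narrative places the finding before the spilling.
(d) Not entailed — Omar spilled the paint, not the book; the book belongs to the holding event.
(e) Not entailed — Omar spilled the paint, not the chalk; the chalk belongs to the finding event.

(a), (c)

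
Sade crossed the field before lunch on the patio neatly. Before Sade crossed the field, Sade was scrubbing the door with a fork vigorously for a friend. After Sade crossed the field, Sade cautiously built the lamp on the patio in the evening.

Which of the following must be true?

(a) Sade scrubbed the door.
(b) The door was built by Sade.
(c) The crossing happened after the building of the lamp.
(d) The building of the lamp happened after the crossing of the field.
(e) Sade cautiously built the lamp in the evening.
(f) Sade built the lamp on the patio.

(a), (d), (e), (f)

(a) Entailed — 'scrub' is an activity; 'was scrubbing' entails that some scrubbing happened, so 'scrubbed' holds.
(b) Not entailed — Sade built the lamp, not the door; the door belongs to the scrubbing event.
(c) Not entailed — the narrative places the crossing before the building, not after.
(d) Entailed — the narrative places the crossing before the building.
(e) Entailed — this follows by dropping conjuncts from the building event's description.
(f) Entailed — dropping 'cautiously', 'in the evening' leaves a sub-description the original still satisfies.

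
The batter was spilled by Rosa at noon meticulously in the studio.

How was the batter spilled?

'meticulously' marks the manner of the spilling event.

meticulously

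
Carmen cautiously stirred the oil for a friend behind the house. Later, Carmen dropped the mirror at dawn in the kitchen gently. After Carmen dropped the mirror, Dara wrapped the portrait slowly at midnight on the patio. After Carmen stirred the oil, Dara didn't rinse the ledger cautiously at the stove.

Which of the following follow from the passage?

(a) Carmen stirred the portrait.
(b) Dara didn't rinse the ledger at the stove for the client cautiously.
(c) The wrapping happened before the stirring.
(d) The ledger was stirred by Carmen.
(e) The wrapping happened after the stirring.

(b), (e)

(a) Not entailed — Carmen stirred the oil, not the portrait; the portrait belongs to the wrapping event.
(b) Entailed — under negation, adding a further restriction is entailed: if no such rinsing event occurred, none occurred for the client either.
(c) Not entailed — the narrative places the stirring before the wrapping, not after.
(d) Not entailed — Carmen stirred the oil, not the ledger; the ledger belongs to the rinsing event.
(e) Entailed — the narrative places the stirring before the wrapping.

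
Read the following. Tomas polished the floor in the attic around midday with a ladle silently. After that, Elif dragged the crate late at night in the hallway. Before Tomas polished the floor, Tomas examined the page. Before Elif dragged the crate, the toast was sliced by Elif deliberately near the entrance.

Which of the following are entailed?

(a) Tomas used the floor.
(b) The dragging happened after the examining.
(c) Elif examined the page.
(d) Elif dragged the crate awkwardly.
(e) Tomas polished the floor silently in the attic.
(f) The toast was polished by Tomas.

(b), (e)

(a) Not entailed — the floor is the patient, not an instrument — Tomas used a ladle.
(b) Entailed — the narrative places the examining before the dragging.
(c) Not entailed — the passage has Tomas examining the page, not Elif.
(d) Not entailed — 'awkwardly' adds information not in the original event.
(e) Entailed — dropping 'around midday', 'with a ladle' leaves a sub-description the original still satisfies.
(f) Not entailed — Tomas polished the floor, not the toast; the toast belongs to the slicing event.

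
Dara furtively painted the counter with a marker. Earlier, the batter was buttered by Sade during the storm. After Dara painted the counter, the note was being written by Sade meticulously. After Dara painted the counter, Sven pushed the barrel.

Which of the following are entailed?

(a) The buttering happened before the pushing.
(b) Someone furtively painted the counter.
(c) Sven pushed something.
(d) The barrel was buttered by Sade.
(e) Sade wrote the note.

(a) Entailed — the narrative places the buttering before the pushing.
(b) Entailed — this follows by dropping conjuncts from the painting event's description.
(c) Entailed — this follows by dropping conjuncts from the pushing event's description.
(d) Not entailed — Sade buttered the batter, not the barrel; the barrel belongs to the pushing event.
(e) Not entailed — 'was writing' is progressive on an accomplishment; it does not entail the completed 'wrote'.

(a), (b), (c)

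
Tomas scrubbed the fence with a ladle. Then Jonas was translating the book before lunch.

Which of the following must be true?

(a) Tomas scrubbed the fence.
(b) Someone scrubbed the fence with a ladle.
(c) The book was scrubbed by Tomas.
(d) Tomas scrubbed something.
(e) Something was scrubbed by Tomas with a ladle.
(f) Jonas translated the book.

(a) Entailed — dropping 'with a ladle' leaves a sub-description the original still satisfies.
(b) Entailed — the original entails any weakening of itself; this just generalizes the agent.
(c) Not entailed — Tomas scrubbed the fence, not the book; the book belongs to the translating event.
(d) Entailed — this follows by dropping conjuncts from the scrubbing event's description.
(e) Entailed — every conjunct here is already in the original scrubbing event.
(f) Not entailed — 'was translating' is progressive on an accomplishment; it does not entail the completed 'translated'.

(a), (b), (d), (e)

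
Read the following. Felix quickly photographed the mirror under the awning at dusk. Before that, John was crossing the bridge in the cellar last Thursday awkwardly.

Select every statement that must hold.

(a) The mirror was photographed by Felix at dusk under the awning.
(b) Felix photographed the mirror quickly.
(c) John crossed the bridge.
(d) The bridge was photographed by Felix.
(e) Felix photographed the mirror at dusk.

(a) Entailed — this follows by dropping conjuncts from the photographing event's description.
(b) Entailed — dropping 'at dusk', 'under the awning' leaves a sub-description the original still satisfies.
(c) Not entailed — 'was crossing' is progressive on an accomplishment; it does not entail the completed 'crossed'.
(d) Not entailed — Felix photographed the mirror, not the bridge; the bridge belongs to the crossing event.
(e) Entailed — this follows by dropping conjuncts from the photographing event's description.

(a), (b), (e)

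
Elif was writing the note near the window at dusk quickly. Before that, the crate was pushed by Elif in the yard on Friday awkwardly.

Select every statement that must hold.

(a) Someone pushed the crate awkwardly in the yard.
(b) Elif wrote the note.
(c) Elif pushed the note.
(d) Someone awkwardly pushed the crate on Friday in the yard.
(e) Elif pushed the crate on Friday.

(a) Entailed — dropping 'on Friday' and generalizing the agent leaves a sub-description the original still satisfies.
(b) Not entailed — 'was writing' is progressive on an accomplishment; it does not entail the completed 'wrote'.
(c) Not entailed — Elif pushed the crate, not the note; the note belongs to the writing event.
(d) Entailed — the original entails any weakening of itself; this just generalizes the agent.
(e) Entailed — every conjunct here is already in the original pushing event.

(a), (d), (e)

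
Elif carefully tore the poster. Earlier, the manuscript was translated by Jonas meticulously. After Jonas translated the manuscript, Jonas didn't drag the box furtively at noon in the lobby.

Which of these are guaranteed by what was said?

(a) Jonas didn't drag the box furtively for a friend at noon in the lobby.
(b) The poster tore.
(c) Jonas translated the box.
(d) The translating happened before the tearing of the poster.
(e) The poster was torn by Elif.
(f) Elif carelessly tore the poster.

(a), (b), (d), (e)

(a) Entailed — under negation, adding a further restriction is entailed: if no such dragging event occurred, none occurred for a friend either.
(b) Entailed — 'Elif tore the poster' is causative; it entails the inchoative 'the poster tore'.
(c) Not entailed — Jonas translated the manuscript, not the box; the box belongs to the dragging event.
(d) Entailed — the narrative places the translating before the tearing.
(e) Entailed — this follows by dropping conjuncts from the tearing event's description.
(f) Not entailed — 'carelessly' adds a manner not in (and inconsistent with) the original.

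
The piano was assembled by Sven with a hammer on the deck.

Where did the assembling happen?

'on the deck' marks the location of the assembling event.

on the deck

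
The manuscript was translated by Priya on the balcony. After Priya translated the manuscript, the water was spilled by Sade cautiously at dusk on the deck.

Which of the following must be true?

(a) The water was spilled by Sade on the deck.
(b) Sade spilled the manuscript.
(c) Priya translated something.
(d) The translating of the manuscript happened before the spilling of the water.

(a), (c), (d)

(a) Entailed — every conjunct here is already in the original spilling event.
(b) Not entailed — Sade spilled the water, not the manuscript; the manuscript belongs to the translating event.
(c) Entailed — this follows by dropping conjuncts from the translating event's description.
(d) Entailed — the narrative places the translating before the spilling.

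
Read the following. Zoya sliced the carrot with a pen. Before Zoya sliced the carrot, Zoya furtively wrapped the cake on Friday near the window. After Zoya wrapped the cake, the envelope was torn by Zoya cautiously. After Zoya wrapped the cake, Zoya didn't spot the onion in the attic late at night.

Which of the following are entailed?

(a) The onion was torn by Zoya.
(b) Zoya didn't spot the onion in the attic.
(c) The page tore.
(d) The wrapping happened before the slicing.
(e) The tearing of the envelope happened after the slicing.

(a) Not entailed — Zoya tore the envelope, not the onion; the onion belongs to the spotting event.
(b) Not entailed — dropping 'late at night' under negation is not valid — the original leaves open that Zoya spotted the onion some other way.
(c) Not entailed — the envelope is what tore, not the page.
(d) Entailed — the narrative places the wrapping before the slicing.
(e) Not entailed — the narrative doesn't order the slicing relative to the tearing.

(d)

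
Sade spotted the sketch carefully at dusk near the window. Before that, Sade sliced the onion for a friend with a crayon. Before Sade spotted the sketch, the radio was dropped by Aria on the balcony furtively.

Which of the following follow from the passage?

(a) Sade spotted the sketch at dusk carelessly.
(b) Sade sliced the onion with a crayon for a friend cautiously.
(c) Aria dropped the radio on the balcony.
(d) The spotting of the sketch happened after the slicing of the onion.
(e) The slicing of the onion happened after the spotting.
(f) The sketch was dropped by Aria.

(c), (d)

(a) Not entailed — 'carelessly' adds a manner not in (and inconsistent with) the original.
(b) Not entailed — 'cautiously' adds information not in the original event.
(c) Entailed — the original entails any weakening of itself; this just drops 'furtively'.
(d) Entailed — the narrative places the slicing before the spotting.
(e) Not entailed — the narrative places the slicing before the spotting, not after.
(f) Not entailed — Aria dropped the radio, not the sketch; the sketch belongs to the spotting event.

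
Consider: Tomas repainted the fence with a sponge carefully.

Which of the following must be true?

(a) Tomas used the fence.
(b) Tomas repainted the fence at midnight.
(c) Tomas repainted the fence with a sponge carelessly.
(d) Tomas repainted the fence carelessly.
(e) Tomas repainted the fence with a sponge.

(a) Not entailed — the fence is the patient, not an instrument — Tomas used a sponge.
(b) Not entailed — 'at midnight' adds information not in the original event.
(c) Not entailed — 'carelessly' adds a manner not in (and inconsistent with) the original.
(d) Not entailed — 'carelessly' adds a manner not in (and inconsistent with) the original.
(e) Entailed — dropping 'carefully' leaves a sub-description the original still satisfies.

(e)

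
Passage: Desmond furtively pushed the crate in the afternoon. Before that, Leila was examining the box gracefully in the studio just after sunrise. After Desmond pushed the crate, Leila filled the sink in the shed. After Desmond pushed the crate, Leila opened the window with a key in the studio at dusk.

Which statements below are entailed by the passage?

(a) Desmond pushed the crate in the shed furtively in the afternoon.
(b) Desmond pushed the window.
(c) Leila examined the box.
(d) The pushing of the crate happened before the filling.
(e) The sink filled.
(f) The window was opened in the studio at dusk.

(a) Not entailed — 'in the shed' adds information not in the original event.
(b) Not entailed — Desmond pushed the crate, not the window; the window belongs to the opening event.
(c) Entailed — 'examine' is an activity; 'was examining' entails that some examining happened, so 'examined' holds.
(d) Entailed — the narrative places the pushing before the filling.
(e) Entailed — 'Leila filled the sink' is causative; it entails the inchoative 'the sink filled'.
(f) Entailed — every conjunct here is already in the original opening event.

(c), (d), (e), (f)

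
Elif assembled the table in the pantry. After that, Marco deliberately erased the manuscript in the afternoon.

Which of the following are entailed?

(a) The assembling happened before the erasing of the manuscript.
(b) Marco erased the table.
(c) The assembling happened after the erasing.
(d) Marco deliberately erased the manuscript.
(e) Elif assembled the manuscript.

(a), (d)

(a) Entailed — the narrative places the assembling before the erasing.
(b) Not entailed — Marco erased the manuscript, not the table; the table belongs to the assembling event.
(c) Not entailed — the narrative places the assembling before the erasing, not after.
(d) Entailed — every conjunct here is already in the original erasing event.
(e) Not entailed — Elif assembled the table, not the manuscript; the manuscript belongs to the erasing event.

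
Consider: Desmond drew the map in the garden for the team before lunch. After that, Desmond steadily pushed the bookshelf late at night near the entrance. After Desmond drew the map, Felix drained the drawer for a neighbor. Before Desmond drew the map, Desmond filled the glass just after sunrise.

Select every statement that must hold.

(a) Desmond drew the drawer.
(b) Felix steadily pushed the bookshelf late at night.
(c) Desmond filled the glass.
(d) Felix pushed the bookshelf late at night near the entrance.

(c)

(a) Not entailed — Desmond drew the map, not the drawer; the drawer belongs to the draining event.
(b) Not entailed — the passage has Desmond pushing the bookshelf, not Felix.
(c) Entailed — every conjunct here is already in the original filling event.
(d) Not entailed — the passage has Desmond pushing the bookshelf, not Felix.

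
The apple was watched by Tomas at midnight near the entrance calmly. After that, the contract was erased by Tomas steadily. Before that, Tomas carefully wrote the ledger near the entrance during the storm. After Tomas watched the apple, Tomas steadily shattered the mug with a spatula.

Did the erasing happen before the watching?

The narrative orders the watching before the erasing.

no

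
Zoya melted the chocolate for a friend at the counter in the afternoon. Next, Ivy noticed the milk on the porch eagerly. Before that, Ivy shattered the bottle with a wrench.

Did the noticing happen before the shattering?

no

The narrative orders the shattering before the noticing.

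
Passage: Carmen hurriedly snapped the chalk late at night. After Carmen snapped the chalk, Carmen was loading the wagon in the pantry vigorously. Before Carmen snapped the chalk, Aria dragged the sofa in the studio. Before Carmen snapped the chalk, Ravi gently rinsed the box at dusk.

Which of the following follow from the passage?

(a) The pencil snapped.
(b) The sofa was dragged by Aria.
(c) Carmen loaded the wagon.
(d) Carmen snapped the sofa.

(b)

(a) Not entailed — the chalk is what snapped, not the pencil.
(b) Entailed — dropping 'in the studio' leaves a sub-description the original still satisfies.
(c) Not entailed — 'was loading' is progressive on an accomplishment; it does not entail the completed 'loaded'.
(d) Not entailed — Carmen snapped the chalk, not the sofa; the sofa belongs to the dragging event.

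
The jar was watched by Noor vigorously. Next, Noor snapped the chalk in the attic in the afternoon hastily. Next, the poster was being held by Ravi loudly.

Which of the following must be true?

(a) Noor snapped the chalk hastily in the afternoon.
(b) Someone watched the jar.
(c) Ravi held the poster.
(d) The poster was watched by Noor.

(a), (b), (c)

(a) Entailed — this follows by dropping conjuncts from the snapping event's description.
(b) Entailed — this follows by dropping conjuncts from the watching event's description.
(c) Entailed — 'hold' is an activity; 'was holding' entails that some holding happened, so 'held' holds.
(d) Not entailed — Noor watched the jar, not the poster; the poster belongs to the holding event.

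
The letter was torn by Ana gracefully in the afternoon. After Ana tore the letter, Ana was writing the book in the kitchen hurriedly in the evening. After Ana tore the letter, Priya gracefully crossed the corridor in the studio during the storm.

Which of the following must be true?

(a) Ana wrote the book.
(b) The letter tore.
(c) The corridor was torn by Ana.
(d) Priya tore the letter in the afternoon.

(b)

(a) Not entailed — 'was writing' is progressive on an accomplishment; it does not entail the completed 'wrote'.
(b) Entailed — 'Ana tore the letter' is causative; it entails the inchoative 'the letter tore'.
(c) Not entailed — Ana tore the letter, not the corridor; the corridor belongs to the crossing event.
(d) Not entailed — the passage has Ana tearing the letter, not Priya.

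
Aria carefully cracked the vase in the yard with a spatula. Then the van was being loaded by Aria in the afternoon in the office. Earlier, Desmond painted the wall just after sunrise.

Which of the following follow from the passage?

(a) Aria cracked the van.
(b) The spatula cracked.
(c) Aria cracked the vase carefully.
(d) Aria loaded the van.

(c)

(a) Not entailed — Aria cracked the vase, not the van; the van belongs to the loading event.
(b) Not entailed — the vase is what cracked, not the spatula.
(c) Entailed — the original entails any weakening of itself; this just drops 'with a spatula', 'in the yard'.
(d) Not entailed — 'was loading' is progressive on an accomplishment; it does not entail the completed 'loaded'.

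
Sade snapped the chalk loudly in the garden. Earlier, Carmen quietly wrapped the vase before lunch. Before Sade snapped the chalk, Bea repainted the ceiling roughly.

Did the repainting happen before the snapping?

yes

The narrative orders the repainting before the snapping.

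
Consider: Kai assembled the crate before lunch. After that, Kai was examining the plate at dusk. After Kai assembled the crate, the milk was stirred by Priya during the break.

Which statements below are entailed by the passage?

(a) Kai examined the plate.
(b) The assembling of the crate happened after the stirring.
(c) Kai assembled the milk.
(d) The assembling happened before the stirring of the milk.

(a), (d)

(a) Entailed — 'examine' is an activity; 'was examining' entails that some examining happened, so 'examined' holds.
(b) Not entailed — the narrative places the assembling before the stirring, not after.
(c) Not entailed — Kai assembled the crate, not the milk; the milk belongs to the stirring event.
(d) Entailed — the narrative places the assembling before the stirring.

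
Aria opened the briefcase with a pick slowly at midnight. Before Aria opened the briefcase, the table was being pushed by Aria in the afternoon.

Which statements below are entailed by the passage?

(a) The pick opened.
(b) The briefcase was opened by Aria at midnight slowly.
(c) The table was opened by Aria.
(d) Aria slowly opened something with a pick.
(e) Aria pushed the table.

(a) Not entailed — the briefcase is what opened, not the pick.
(b) Entailed — the original entails any weakening of itself; this just drops 'with a pick'.
(c) Not entailed — Aria opened the briefcase, not the table; the table belongs to the pushing event.
(d) Entailed — every conjunct here is already in the original opening event.
(e) Entailed — 'push' is an activity; 'was pushing' entails that some pushing happened, so 'pushed' holds.

(b), (d), (e)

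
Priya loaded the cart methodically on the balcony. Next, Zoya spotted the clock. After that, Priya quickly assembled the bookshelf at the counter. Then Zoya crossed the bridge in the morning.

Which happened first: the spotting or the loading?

the loading

The connectives place the loading before the spotting.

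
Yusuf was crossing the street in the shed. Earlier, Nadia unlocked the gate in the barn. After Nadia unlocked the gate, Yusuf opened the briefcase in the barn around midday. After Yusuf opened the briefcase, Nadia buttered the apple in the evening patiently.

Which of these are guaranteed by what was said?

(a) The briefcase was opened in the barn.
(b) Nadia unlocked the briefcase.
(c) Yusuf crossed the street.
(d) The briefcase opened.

(a), (d)

(a) Entailed — dropping 'around midday' and generalizing the agent leaves a sub-description the original still satisfies.
(b) Not entailed — Nadia unlocked the gate, not the briefcase; the briefcase belongs to the opening event.
(c) Not entailed — 'was crossing' is progressive on an accomplishment; it does not entail the completed 'crossed'.
(d) Entailed — 'Yusuf opened the briefcase' is causative; it entails the inchoative 'the briefcase opened'.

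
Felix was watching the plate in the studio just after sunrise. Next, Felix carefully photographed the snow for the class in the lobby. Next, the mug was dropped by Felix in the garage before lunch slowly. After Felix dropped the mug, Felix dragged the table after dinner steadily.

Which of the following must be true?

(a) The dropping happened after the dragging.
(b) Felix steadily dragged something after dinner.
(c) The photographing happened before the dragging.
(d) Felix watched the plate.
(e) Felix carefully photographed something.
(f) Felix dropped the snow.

(b), (c), (d), (e)

(a) Not entailed — the narrative places the dropping before the dragging, not after.
(b) Entailed — this follows by dropping conjuncts from the dragging event's description.
(c) Entailed — the narrative places the photographing before the dragging.
(d) Entailed — 'watch' is an activity; 'was watching' entails that some watching happened, so 'watched' holds.
(e) Entailed — dropping 'for the class', 'in the lobby' and generalizing the patient leaves a sub-description the original still satisfies.
(f) Not entailed — Felix dropped the mug, not the snow; the snow belongs to the photographing event.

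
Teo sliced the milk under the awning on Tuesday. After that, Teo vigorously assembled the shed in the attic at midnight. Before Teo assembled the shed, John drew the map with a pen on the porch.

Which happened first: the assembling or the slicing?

The connectives place the slicing before the assembling.

the slicing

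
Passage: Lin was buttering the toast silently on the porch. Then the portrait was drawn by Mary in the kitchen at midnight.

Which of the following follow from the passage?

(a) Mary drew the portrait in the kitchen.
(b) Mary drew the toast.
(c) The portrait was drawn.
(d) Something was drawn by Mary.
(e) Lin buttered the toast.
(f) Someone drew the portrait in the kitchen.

(a), (c), (d), (f)

(a) Entailed — this follows by dropping conjuncts from the drawing event's description.
(b) Not entailed — Mary drew the portrait, not the toast; the toast belongs to the buttering event.
(c) Entailed — every conjunct here is already in the original drawing event.
(d) Entailed — every conjunct here is already in the original drawing event.
(e) Not entailed — 'was buttering' is progressive on an accomplishment; it does not entail the completed 'buttered'.
(f) Entailed — every conjunct here is already in the original drawing event.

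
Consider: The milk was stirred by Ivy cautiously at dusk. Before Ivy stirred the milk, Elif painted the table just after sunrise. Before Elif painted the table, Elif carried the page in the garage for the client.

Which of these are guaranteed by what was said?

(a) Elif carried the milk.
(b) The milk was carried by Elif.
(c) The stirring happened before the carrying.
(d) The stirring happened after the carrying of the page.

(a) Not entailed — Elif carried the page, not the milk; the milk belongs to the stirring event.
(b) Not entailed — Elif carried the page, not the milk; the milk belongs to the stirring event.
(c) Not entailed — the narrative places the carrying before the stirring, not after.
(d) Entailed — the narrative places the carrying before the stirring.

(d)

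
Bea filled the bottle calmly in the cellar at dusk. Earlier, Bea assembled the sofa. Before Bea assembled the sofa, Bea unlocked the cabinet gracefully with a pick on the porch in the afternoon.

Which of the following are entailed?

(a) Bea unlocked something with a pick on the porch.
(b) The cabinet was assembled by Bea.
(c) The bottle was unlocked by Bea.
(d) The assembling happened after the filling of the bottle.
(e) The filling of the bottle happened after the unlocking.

(a), (e)

(a) Entailed — every conjunct here is already in the original unlocking event.
(b) Not entailed — Bea assembled the sofa, not the cabinet; the cabinet belongs to the unlocking event.
(c) Not entailed — Bea unlocked the cabinet, not the bottle; the bottle belongs to the filling event.
(d) Not entailed — the narrative places the assembling before the filling, not after.
(e) Entailed — the narrative places the unlocking before the filling.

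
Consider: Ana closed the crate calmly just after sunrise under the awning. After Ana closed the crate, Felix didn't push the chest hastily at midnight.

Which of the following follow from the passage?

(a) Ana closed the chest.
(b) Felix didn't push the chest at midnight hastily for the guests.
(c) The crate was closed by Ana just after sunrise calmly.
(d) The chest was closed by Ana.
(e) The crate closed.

(a) Not entailed — Ana closed the crate, not the chest; the chest belongs to the pushing event.
(b) Entailed — under negation, adding a further restriction is entailed: if no such pushing event occurred, none occurred for the guests either.
(c) Entailed — the original entails any weakening of itself; this just drops 'under the awning'.
(d) Not entailed — Ana closed the crate, not the chest; the chest belongs to the pushing event.
(e) Entailed — 'Ana closed the crate' is causative; it entails the inchoative 'the crate closed'.

(b), (c), (e)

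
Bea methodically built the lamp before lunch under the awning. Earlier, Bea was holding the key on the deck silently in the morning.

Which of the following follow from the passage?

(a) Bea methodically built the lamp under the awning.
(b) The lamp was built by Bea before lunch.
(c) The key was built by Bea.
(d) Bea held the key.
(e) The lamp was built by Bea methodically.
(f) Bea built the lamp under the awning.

(a), (b), (d), (e), (f)

(a) Entailed — every conjunct here is already in the original building event.
(b) Entailed — every conjunct here is already in the original building event.
(c) Not entailed — Bea built the lamp, not the key; the key belongs to the holding event.
(d) Entailed — 'hold' is an activity; 'was holding' entails that some holding happened, so 'held' holds.
(e) Entailed — the original entails any weakening of itself; this just drops 'under the awning', 'before lunch'.
(f) Entailed — this follows by dropping conjuncts from the building event's description.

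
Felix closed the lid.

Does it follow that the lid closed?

yes

'Felix closed the lid' is the causative; it entails the inchoative 'the lid closed'.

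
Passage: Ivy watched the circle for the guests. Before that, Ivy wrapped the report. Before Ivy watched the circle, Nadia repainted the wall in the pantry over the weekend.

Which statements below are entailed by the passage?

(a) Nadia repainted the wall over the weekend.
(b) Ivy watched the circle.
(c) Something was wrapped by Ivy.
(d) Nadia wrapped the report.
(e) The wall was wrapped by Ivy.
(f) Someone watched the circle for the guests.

(a), (b), (c), (f)

(a) Entailed — the original entails any weakening of itself; this just drops 'in the pantry'.
(b) Entailed — every conjunct here is already in the original watching event.
(c) Entailed — every conjunct here is already in the original wrapping event.
(d) Not entailed — the passage has Ivy wrapping the report, not Nadia.
(e) Not entailed — Ivy wrapped the report, not the wall; the wall belongs to the repainting event.
(f) Entailed — the original entails any weakening of itself; this just generalizes the agent.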